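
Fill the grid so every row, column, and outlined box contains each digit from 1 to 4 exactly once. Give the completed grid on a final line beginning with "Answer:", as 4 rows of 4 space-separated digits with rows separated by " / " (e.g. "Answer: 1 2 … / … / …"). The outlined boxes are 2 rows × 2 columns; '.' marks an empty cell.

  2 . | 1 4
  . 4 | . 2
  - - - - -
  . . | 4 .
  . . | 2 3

Step 1. [r2c1∈{1,3}] r2c1 is the only open cell in row 2 admitting 1 ⇒ r2c1=1.
Step 2. [r3c2∈{1,2,3}] in row 3, 2 fits only at r3c2, so r3c2=2.
Step 3. [r3c1∈{3}] r3c1 is down to just 3, so r3c1=3.
Step 4. [r4c2∈{1}] nothing but 1 survives at r4c2, so r4c2=1.
Step 5. [r1c2∈{3}] nothing but 3 survives at r1c2. So r1c2=3.
Step 6. [r4c1∈{4}] r4c1's peers cover all but 4. So r4c1=4.
Step 7. [r3c4∈{1}] only 1 remains possible at r3c4 ⇒ r3c4=1.
Step 8. [r2c3∈{3}] nothing but 3 survives at r2c3. So r2c3=3.

Answer: 2 3 1 4 / 1 4 3 2 / 3 2 4 1 / 4 1 2 3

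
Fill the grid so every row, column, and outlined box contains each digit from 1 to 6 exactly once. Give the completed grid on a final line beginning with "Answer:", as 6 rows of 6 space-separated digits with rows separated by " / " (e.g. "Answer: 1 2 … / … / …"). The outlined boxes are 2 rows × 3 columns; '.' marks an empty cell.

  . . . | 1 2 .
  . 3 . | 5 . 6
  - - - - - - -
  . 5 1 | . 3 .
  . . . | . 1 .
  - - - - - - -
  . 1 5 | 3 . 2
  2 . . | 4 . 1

Step 1. [r5c1∈{4,6}] in row 5, 4 fits only at r5c1 ⇒ r5c1=4.
Step 2. [r3c1∈{6}] r3c1 is down to just 6. So r3c1=6.
Step 3. [r6c2∈{6}] only 6 remains possible at r6c2 ⇒ r6c2=6.
Step 4. [r1c2∈{4}] nothing but 4 survives at r1c2 ⇒ r1c2=4.
Step 5. [r4c3∈{2,3,4}] in col 3, 4 fits only at r4c3. So r4c3=4.
Step 6. [r4c2∈{2}] only 2 remains possible at r4c2. So r4c2=2.
Step 7. [r2c5∈{4}] nothing but 4 survives at r2c5, so r2c5=4.
Step 8. [r3c4∈{2}] nothing but 2 survives at r3c4. So r3c4=2.
Step 9. [r4c1∈{3}] r4c1 has the single candidate 3 ⇒ r4c1=3.
Step 10. [r4c4∈{6}] nothing but 6 survives at r4c4. So r4c4=6.
Step 11. [r2c3∈{2}] r2c3 is down to just 2 ⇒ r2c3=2.
Step 12. [r6c3∈{3}] r6c3 has the single candidate 3, so r6c3=3.
Step 13. [r1c3∈{6}] r1c3's peers cover all but 6. So r1c3=6.
Step 14. [r4c6∈{5}] only 5 remains possible at r4c6, so r4c6=5.
Step 15. [r1c6∈{3}] only 3 remains possible at r1c6, so r1c6=3.
Step 16. [r2c1∈{1}] r2c1's peers cover all but 1. So r2c1=1.
Step 17. [r6c5∈{5}] nothing but 5 survives at r6c5. So r6c5=5.
Step 18. [r5c5∈{6}] r5c5's peers cover all but 6. So r5c5=6.
Step 19. [r3c6∈{4}] r3c6's peers cover all but 4. So r3c6=4.
Step 20. [r1c1∈{5}] nothing but 5 survives at r1c1. So r1c1=5.

Answer: 5 4 6 1 2 3 / 1 3 2 5 4 6 / 6 5 1 2 3 4 / 3 2 4 6 1 5 / 4 1 5 3 6 2 / 2 6 3 4 5 1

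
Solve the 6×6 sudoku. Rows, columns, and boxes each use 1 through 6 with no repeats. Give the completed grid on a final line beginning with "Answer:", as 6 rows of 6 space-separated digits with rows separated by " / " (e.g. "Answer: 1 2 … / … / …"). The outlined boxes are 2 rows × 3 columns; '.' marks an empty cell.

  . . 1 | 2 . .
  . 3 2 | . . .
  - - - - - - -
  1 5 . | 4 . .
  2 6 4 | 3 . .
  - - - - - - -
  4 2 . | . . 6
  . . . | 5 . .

Step 1. [r6c1∈{3,6}] r6c1 is the only open cell in col 1 admitting 3. So r6c1=3.
Step 2. [r5c4∈{1}] r5c4's peers cover all but 1. So r5c4=1.
Step 3. [r3c5∈{2,6}] r3c5 is the only open cell in row 3 admitting 6 ⇒ r3c5=6.
Step 4. [r1c6∈{3,4,5}] col 6 places 3 nowhere but r1c6, so r1c6=3.
Step 5. [r6c5∈{2,4}] col 5 places 2 nowhere but r6c5 ⇒ r6c5=2.
Step 6. [r1c1∈{5,6}] row 1 places 6 nowhere but r1c1. So r1c1=6.
Step 7. [r1c5∈{4,5}] in row 1, 5 fits only at r1c5, so r1c5=5.
Step 8. [r2c5∈{1,4}] in col 5, 4 fits only at r2c5, so r2c5=4.
Step 9. [r4c5∈{1}] only 1 remains possible at r4c5, so r4c5=1.
Step 10. [r2c1∈{5}] nothing but 5 survives at r2c1 ⇒ r2c1=5.
Step 11. [r1c2∈{4}] r1c2's peers cover all but 4. So r1c2=4.
Step 12. [r6c3∈{6}] nothing but 6 survives at r6c3 ⇒ r6c3=6.
Step 13. [r2c6∈{1}] r2c6 has the single candidate 1. So r2c6=1.
Step 14. [r4c6∈{5}] only 5 remains possible at r4c6 ⇒ r4c6=5.
Step 15. [r3c3∈{3}] r3c3 is down to just 3 ⇒ r3c3=3.
Step 16. [r3c6∈{2}] only 2 remains possible at r3c6 ⇒ r3c6=2.
Step 17. [r6c2∈{1}] only 1 remains possible at r6c2. So r6c2=1.
Step 18. [r5c5∈{3}] r5c5 is down to just 3. So r5c5=3.
Step 19. [r6c6∈{4}] r6c6's peers cover all but 4 ⇒ r6c6=4.
Step 20. [r2c4∈{6}] r2c4 has the single candidate 6, so r2c4=6.
Step 21. [r5c3∈{5}] nothing but 5 survives at r5c3, so r5c3=5.

Answer: 6 4 1 2 5 3 / 5 3 2 6 4 1 / 1 5 3 4 6 2 / 2 6 4 3 1 5 / 4 2 5 1 3 6 / 3 1 6 5 2 4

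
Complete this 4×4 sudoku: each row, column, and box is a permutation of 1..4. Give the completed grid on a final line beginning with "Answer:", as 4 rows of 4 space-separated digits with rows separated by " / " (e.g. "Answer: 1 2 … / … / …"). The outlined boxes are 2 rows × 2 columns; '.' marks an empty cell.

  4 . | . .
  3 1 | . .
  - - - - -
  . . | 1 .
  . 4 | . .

Step 1. [r1c2∈{2}] r1c2 is down to just 2 ⇒ r1c2=2.
Step 2. [r3c4∈{2,3,4}] 4 has one home in row 3: r3c4. So r3c4=4.
Step 3. [r2c4∈{2}] only 2 remains possible at r2c4 ⇒ r2c4=2.
Step 4. [r1c3∈{3}] r1c3's peers cover all but 3 ⇒ r1c3=3.
Step 5. [r4c1∈{1,2}] r4c1 is the only open cell in row 4 admitting 1, so r4c1=1.
Step 6. [r3c2∈{3}] r3c2 has the single candidate 3 ⇒ r3c2=3.
Step 7. [r2c3∈{4}] nothing but 4 survives at r2c3, so r2c3=4.
Step 8. [r4c4∈{3}] nothing but 3 survives at r4c4, so r4c4=3.
Step 9. [r1c4∈{1}] r1c4 has the single candidate 1. So r1c4=1.
Step 10. [r3c1∈{2}] nothing but 2 survives at r3c1, so r3c1=2.
Step 11. [r4c3∈{2}] r4c3 is down to just 2 ⇒ r4c3=2.

Answer: 4 2 3 1 / 3 1 4 2 / 2 3 1 4 / 1 4 2 3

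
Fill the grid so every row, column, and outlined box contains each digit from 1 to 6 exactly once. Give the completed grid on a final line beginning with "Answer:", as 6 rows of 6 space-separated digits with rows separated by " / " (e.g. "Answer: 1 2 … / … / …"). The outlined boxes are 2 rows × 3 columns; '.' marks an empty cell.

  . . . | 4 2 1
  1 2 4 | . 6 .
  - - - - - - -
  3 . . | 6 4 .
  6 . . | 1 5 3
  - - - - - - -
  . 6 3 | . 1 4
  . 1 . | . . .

Step 1. [r1c1∈{5}] r1c1's peers cover all but 5. So r1c1=5.
Step 2. [r5c4∈{2,5}] row 5 places 5 nowhere but r5c4 ⇒ r5c4=5.
Step 3. [r6c4∈{2,3}] r6c4 is the only open cell in col 4 admitting 2. So r6c4=2.
Step 4. [r3c3∈{1,2,5}] row 3 places 1 nowhere but r3c3. So r3c3=1.
Step 5. [r1c2∈{3}] r1c2 is down to just 3. So r1c2=3.
Step 6. [r4c3∈{2}] only 2 remains possible at r4c3. So r4c3=2.
Step 7. [r6c6∈{6}] r6c6's peers cover all but 6 ⇒ r6c6=6.
Step 8. [r6c3∈{5}] nothing but 5 survives at r6c3, so r6c3=5.
Step 9. [r6c5∈{3}] nothing but 3 survives at r6c5 ⇒ r6c5=3.
Step 10. [r1c3∈{6}] r1c3 has the single candidate 6. So r1c3=6.
Step 11. [r3c6∈{2}] r3c6 is down to just 2, so r3c6=2.
Step 12. [r4c2∈{4}] nothing but 4 survives at r4c2. So r4c2=4.
Step 13. [r2c4∈{3}] r2c4's peers cover all but 3 ⇒ r2c4=3.
Step 14. [r2c6∈{5}] r2c6 is down to just 5 ⇒ r2c6=5.
Step 15. [r5c1∈{2}] r5c1 has the single candidate 2 ⇒ r5c1=2.
Step 16. [r3c2∈{5}] r3c2 has the single candidate 5 ⇒ r3c2=5.
Step 17. [r6c1∈{4}] nothing but 4 survives at r6c1. So r6c1=4.

Answer: 5 3 6 4 2 1 / 1 2 4 3 6 5 / 3 5 1 6 4 2 / 6 4 2 1 5 3 / 2 6 3 5 1 4 / 4 1 5 2 3 6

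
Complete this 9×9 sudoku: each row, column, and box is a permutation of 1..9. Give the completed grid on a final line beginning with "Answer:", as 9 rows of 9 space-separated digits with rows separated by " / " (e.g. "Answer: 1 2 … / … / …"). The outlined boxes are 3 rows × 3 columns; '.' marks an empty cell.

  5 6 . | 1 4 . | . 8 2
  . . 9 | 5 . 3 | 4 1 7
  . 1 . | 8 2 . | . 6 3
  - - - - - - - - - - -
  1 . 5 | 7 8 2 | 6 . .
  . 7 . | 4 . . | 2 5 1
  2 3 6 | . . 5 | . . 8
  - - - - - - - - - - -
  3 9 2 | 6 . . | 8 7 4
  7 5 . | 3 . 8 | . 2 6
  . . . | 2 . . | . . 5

Step 1. [r9c6∈{1,4,7,9}] across col 6, 4 lands solely at r9c6, so r9c6=4.
Step 2. [r6c4∈{9}] nothing but 9 survives at r6c4, so r6c4=9.
Step 3. [r1c7∈{9}] nothing but 9 survives at r1c7, so r1c7=9.
Step 4. [r7c6∈{1}] r7c6's peers cover all but 1 ⇒ r7c6=1.
Step 5. [r9c2∈{8}] nothing but 8 survives at r9c2, so r9c2=8.
Step 6. [r4c8∈{3,4,9}] across row 4, 3 lands solely at r4c8, so r4c8=3.
Step 7. [r8c7∈{1}] only 1 remains possible at r8c7. So r8c7=1.
Step 8. [r1c6∈{7}] r1c6 is down to just 7. So r1c6=7.
Step 9. [r3c3∈{4,7}] r3c3 is the only open cell in row 3 admitting 7 ⇒ r3c3=7.
Step 10. [r9c8∈{9}] nothing but 9 survives at r9c8, so r9c8=9.
Step 11. [r2c5∈{6}] r2c5 has the single candidate 6 ⇒ r2c5=6.
Step 12. [r2c1∈{8}] r2c1's peers cover all but 8 ⇒ r2c1=8.
Step 13. [r9c1∈{6}] only 6 remains possible at r9c1 ⇒ r9c1=6.
Step 14. [r4c2∈{4}] r4c2 is down to just 4, so r4c2=4.
Step 15. [r5c5∈{3}] r5c5 is down to just 3. So r5c5=3.
Step 16. [r3c7∈{5}] r3c7 is down to just 5, so r3c7=5.
Step 17. [r9c3∈{1}] r9c3 has the single candidate 1 ⇒ r9c3=1.
Step 18. [r4c9∈{9}] r4c9 has the single candidate 9, so r4c9=9.
Step 19. [r3c6∈{9}] nothing but 9 survives at r3c6, so r3c6=9.
Step 20. [r5c1∈{9}] only 9 remains possible at r5c1 ⇒ r5c1=9.
Step 21. [r6c5∈{1}] r6c5's peers cover all but 1, so r6c5=1.
Step 22. [r5c3∈{8}] r5c3's peers cover all but 8, so r5c3=8.
Step 23. [r8c5∈{9}] only 9 remains possible at r8c5 ⇒ r8c5=9.
Step 24. [r3c1∈{4}] only 4 remains possible at r3c1. So r3c1=4.
Step 25. [r6c7∈{7}] r6c7 has the single candidate 7. So r6c7=7.
Step 26. [r2c2∈{2}] r2c2 has the single candidate 2 ⇒ r2c2=2.
Step 27. [r9c5∈{7}] nothing but 7 survives at r9c5, so r9c5=7.
Step 28. [r9c7∈{3}] r9c7's peers cover all but 3. So r9c7=3.
Step 29. [r7c5∈{5}] r7c5's peers cover all but 5. So r7c5=5.
Step 30. [r5c6∈{6}] r5c6's peers cover all but 6, so r5c6=6.
Step 31. [r1c3∈{3}] only 3 remains possible at r1c3 ⇒ r1c3=3.
Step 32. [r6c8∈{4}] r6c8 is down to just 4, so r6c8=4.
Step 33. [r8c3∈{4}] r8c3 has the single candidate 4 ⇒ r8c3=4.

Answer: 5 6 3 1 4 7 9 8 2 / 8 2 9 5 6 3 4 1 7 / 4 1 7 8 2 9 5 6 3 / 1 4 5 7 8 2 6 3 9 / 9 7 8 4 3 6 2 5 1 / 2 3 6 9 1 5 7 4 8 / 3 9 2 6 5 1 8 7 4 / 7 5 4 3 9 8 1 2 6 / 6 8 1 2 7 4 3 9 5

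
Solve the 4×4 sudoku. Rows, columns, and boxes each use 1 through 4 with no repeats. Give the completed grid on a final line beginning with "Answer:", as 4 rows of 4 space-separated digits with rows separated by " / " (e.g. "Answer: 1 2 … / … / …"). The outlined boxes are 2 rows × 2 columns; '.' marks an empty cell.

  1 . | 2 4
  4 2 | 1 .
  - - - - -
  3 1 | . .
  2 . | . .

Step 1. [r4c3∈{3,4}] col 3 places 3 nowhere but r4c3. So r4c3=3.
Step 2. [r3c3∈{4}] only 4 remains possible at r3c3, so r3c3=4.
Step 3. [r1c2∈{3}] r1c2's peers cover all but 3 ⇒ r1c2=3.
Step 4. [r4c2∈{4}] nothing but 4 survives at r4c2 ⇒ r4c2=4.
Step 5. [r3c4∈{2}] only 2 remains possible at r3c4 ⇒ r3c4=2.
Step 6. [r4c4∈{1}] r4c4's peers cover all but 1 ⇒ r4c4=1.
Step 7. [r2c4∈{3}] nothing but 3 survives at r2c4, so r2c4=3.

Answer: 1 3 2 4 / 4 2 1 3 / 3 1 4 2 / 2 4 3 1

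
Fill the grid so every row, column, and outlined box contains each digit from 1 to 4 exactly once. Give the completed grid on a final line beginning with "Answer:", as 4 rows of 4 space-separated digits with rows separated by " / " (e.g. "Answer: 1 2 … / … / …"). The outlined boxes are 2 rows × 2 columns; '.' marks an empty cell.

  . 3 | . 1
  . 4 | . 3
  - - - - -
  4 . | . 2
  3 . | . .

Step 1. [r3c2∈{1}] r3c2 is down to just 1. So r3c2=1.
Step 2. [r1c1∈{2}] r1c1 has the single candidate 2. So r1c1=2.
Step 3. [r4c4∈{4}] nothing but 4 survives at r4c4. So r4c4=4.
Step 4. [r4c2∈{2}] only 2 remains possible at r4c2. So r4c2=2.
Step 5. [r1c3∈{4}] r1c3 has the single candidate 4 ⇒ r1c3=4.
Step 6. [r2c3∈{2}] r2c3's peers cover all but 2, so r2c3=2.
Step 7. [r2c1∈{1}] nothing but 1 survives at r2c1. So r2c1=1.
Step 8. [r3c3∈{3}] r3c3 has the single candidate 3. So r3c3=3.
Step 9. [r4c3∈{1}] r4c3's peers cover all but 1, so r4c3=1.

Answer: 2 3 4 1 / 1 4 2 3 / 4 1 3 2 / 3 2 1 4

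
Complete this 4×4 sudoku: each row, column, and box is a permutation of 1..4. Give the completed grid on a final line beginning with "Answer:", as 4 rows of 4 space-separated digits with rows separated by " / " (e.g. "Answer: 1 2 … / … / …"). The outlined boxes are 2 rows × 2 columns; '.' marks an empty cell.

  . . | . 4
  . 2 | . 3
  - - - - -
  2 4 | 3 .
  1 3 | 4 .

Step 1. [r1c3∈{1,2}] in row 1, 2 fits only at r1c3, so r1c3=2.
Step 2. [r3c4∈{1}] r3c4 is down to just 1 ⇒ r3c4=1.
Step 3. [r1c1∈{3}] r1c1 has the single candidate 3. So r1c1=3.
Step 4. [r2c1∈{4}] r2c1 is down to just 4. So r2c1=4.
Step 5. [r4c4∈{2}] r4c4 has the single candidate 2. So r4c4=2.
Step 6. [r2c3∈{1}] r2c3 has the single candidate 1. So r2c3=1.
Step 7. [r1c2∈{1}] only 1 remains possible at r1c2, so r1c2=1.

Answer: 3 1 2 4 / 4 2 1 3 / 2 4 3 1 / 1 3 4 2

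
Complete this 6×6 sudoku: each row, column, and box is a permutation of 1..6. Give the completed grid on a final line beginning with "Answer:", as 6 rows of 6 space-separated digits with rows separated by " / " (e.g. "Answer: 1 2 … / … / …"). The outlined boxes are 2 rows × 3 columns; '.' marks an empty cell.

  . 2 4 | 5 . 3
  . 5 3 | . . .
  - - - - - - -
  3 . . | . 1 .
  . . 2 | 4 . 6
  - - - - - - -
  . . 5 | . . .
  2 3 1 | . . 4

Step 1. [r1c5∈{6}] r1c5's peers cover all but 6, so r1c5=6.
Step 2. [r5c4∈{1,2,3,6}] r5c4 is the only open cell in col 4 admitting 3, so r5c4=3.
Step 3. [r2c4∈{1,2}] in col 4, 1 fits only at r2c4 ⇒ r2c4=1.
Step 4. [r2c6∈{2}] only 2 remains possible at r2c6, so r2c6=2.
Step 5. [r4c1∈{1,5}] r4c1 is the only open cell in col 1 admitting 5, so r4c1=5.
Step 6. [r3c2∈{4,6}] across row 3, 4 lands solely at r3c2, so r3c2=4.
Step 7. [r5c2∈{6}] r5c2's peers cover all but 6, so r5c2=6.
Step 8. [r6c5∈{5}] only 5 remains possible at r6c5 ⇒ r6c5=5.
Step 9. [r6c4∈{6}] r6c4 is down to just 6, so r6c4=6.
Step 10. [r4c2∈{1}] r4c2 is down to just 1. So r4c2=1.
Step 11. [r3c4∈{2}] nothing but 2 survives at r3c4, so r3c4=2.
Step 12. [r3c3∈{6}] only 6 remains possible at r3c3. So r3c3=6.
Step 13. [r5c1∈{4}] nothing but 4 survives at r5c1. So r5c1=4.
Step 14. [r5c5∈{2}] r5c5's peers cover all but 2. So r5c5=2.
Step 15. [r2c5∈{4}] only 4 remains possible at r2c5. So r2c5=4.
Step 16. [r5c6∈{1}] r5c6 is down to just 1 ⇒ r5c6=1.
Step 17. [r4c5∈{3}] nothing but 3 survives at r4c5, so r4c5=3.
Step 18. [r3c6∈{5}] r3c6 is down to just 5 ⇒ r3c6=5.
Step 19. [r1c1∈{1}] r1c1's peers cover all but 1 ⇒ r1c1=1.
Step 20. [r2c1∈{6}] nothing but 6 survives at r2c1, so r2c1=6.

Answer: 1 2 4 5 6 3 / 6 5 3 1 4 2 / 3 4 6 2 1 5 / 5 1 2 4 3 6 / 4 6 5 3 2 1 / 2 3 1 6 5 4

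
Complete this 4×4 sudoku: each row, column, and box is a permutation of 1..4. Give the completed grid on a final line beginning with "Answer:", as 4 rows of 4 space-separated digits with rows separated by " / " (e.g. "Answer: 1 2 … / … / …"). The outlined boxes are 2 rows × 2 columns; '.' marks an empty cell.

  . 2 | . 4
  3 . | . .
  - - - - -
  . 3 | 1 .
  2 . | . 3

Step 1. [r2c2∈{1,4}] in row 2, 4 fits only at r2c2 ⇒ r2c2=4.
Step 2. [r2c3∈{2}] nothing but 2 survives at r2c3, so r2c3=2.
Step 3. [r1c1∈{1}] nothing but 1 survives at r1c1. So r1c1=1.
Step 4. [r3c1∈{4}] r3c1's peers cover all but 4. So r3c1=4.
Step 5. [r1c3∈{3}] r1c3's peers cover all but 3. So r1c3=3.
Step 6. [r4c2∈{1}] r4c2's peers cover all but 1 ⇒ r4c2=1.
Step 7. [r2c4∈{1}] r2c4 has the single candidate 1. So r2c4=1.
Step 8. [r3c4∈{2}] r3c4 has the single candidate 2. So r3c4=2.
Step 9. [r4c3∈{4}] r4c3 is down to just 4. So r4c3=4.

Answer: 1 2 3 4 / 3 4 2 1 / 4 3 1 2 / 2 1 4 3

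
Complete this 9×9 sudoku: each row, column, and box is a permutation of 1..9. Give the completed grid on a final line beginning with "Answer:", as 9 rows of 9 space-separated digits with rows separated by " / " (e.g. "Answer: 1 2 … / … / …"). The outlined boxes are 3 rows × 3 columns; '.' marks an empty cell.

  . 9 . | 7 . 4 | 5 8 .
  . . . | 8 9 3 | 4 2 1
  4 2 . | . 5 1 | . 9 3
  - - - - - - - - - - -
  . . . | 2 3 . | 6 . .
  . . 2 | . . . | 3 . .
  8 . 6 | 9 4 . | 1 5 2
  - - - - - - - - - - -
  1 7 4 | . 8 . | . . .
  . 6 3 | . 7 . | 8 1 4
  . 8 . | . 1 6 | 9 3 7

Step 1. [r8c4∈{5}] nothing but 5 survives at r8c4. So r8c4=5.
Step 2. [r4c3∈{1,5,7,9}] 9 has one home in col 3: r4c3, so r4c3=9.
Step 3. [r2c2∈{5}] r2c2's peers cover all but 5. So r2c2=5.
Step 4. [r1c9∈{6}] only 6 remains possible at r1c9 ⇒ r1c9=6.
Step 5. [r8c1∈{2,9}] r8c1 is the only open cell in col 1 admitting 9, so r8c1=9.
Step 6. [r6c6∈{7}] only 7 remains possible at r6c6. So r6c6=7.
Step 7. [r5c4∈{1,6}] col 4 places 1 nowhere but r5c4. So r5c4=1.
Step 8. [r4c9∈{8}] r4c9's peers cover all but 8. So r4c9=8.
Step 9. [r4c6∈{5}] r4c6's peers cover all but 5, so r4c6=5.
Step 10. [r4c1∈{7}] only 7 remains possible at r4c1. So r4c1=7.
Step 11. [r5c2∈{4}] r5c2 has the single candidate 4, so r5c2=4.
Step 12. [r3c7∈{7}] r3c7 has the single candidate 7. So r3c7=7.
Step 13. [r7c7∈{2}] nothing but 2 survives at r7c7, so r7c7=2.
Step 14. [r9c1∈{2,5}] 2 has one home in row 9: r9c1. So r9c1=2.
Step 15. [r5c6∈{8}] r5c6's peers cover all but 8. So r5c6=8.
Step 16. [r1c3∈{1}] nothing but 1 survives at r1c3. So r1c3=1.
Step 17. [r2c1∈{6}] only 6 remains possible at r2c1. So r2c1=6.
Step 18. [r7c8∈{6}] only 6 remains possible at r7c8, so r7c8=6.
Step 19. [r5c8∈{7}] nothing but 7 survives at r5c8 ⇒ r5c8=7.
Step 20. [r7c9∈{5}] r7c9's peers cover all but 5, so r7c9=5.
Step 21. [r7c6∈{9}] r7c6 has the single candidate 9. So r7c6=9.
Step 22. [r2c3∈{7}] r2c3 has the single candidate 7. So r2c3=7.
Step 23. [r8c6∈{2}] r8c6 is down to just 2, so r8c6=2.
Step 24. [r7c4∈{3}] r7c4's peers cover all but 3 ⇒ r7c4=3.
Step 25. [r9c4∈{4}] r9c4 is down to just 4, so r9c4=4.
Step 26. [r5c5∈{6}] only 6 remains possible at r5c5. So r5c5=6.
Step 27. [r9c3∈{5}] r9c3 is down to just 5, so r9c3=5.
Step 28. [r6c2∈{3}] nothing but 3 survives at r6c2 ⇒ r6c2=3.
Step 29. [r3c4∈{6}] r3c4 has the single candidate 6, so r3c4=6.
Step 30. [r4c8∈{4}] only 4 remains possible at r4c8. So r4c8=4.
Step 31. [r3c3∈{8}] r3c3 is down to just 8, so r3c3=8.
Step 32. [r5c1∈{5}] r5c1's peers cover all but 5. So r5c1=5.
Step 33. [r5c9∈{9}] r5c9's peers cover all but 9 ⇒ r5c9=9.
Step 34. [r4c2∈{1}] r4c2's peers cover all but 1, so r4c2=1.
Step 35. [r1c1∈{3}] only 3 remains possible at r1c1 ⇒ r1c1=3.
Step 36. [r1c5∈{2}] nothing but 2 survives at r1c5. So r1c5=2.

Answer: 3 9 1 7 2 4 5 8 6 / 6 5 7 8 9 3 4 2 1 / 4 2 8 6 5 1 7 9 3 / 7 1 9 2 3 5 6 4 8 / 5 4 2 1 6 8 3 7 9 / 8 3 6 9 4 7 1 5 2 / 1 7 4 3 8 9 2 6 5 / 9 6 3 5 7 2 8 1 4 / 2 8 5 4 1 6 9 3 7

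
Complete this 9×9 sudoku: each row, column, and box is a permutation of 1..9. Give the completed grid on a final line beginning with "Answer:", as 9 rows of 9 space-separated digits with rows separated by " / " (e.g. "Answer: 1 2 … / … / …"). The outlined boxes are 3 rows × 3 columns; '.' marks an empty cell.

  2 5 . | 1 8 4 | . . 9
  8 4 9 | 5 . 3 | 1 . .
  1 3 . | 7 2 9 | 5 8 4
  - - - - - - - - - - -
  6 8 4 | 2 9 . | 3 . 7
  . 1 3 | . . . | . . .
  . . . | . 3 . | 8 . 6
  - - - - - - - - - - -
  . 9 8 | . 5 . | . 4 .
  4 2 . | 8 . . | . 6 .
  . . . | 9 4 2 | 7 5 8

Step 1. [r8c5∈{1,7}] in col 5, 1 fits only at r8c5. So r8c5=1.
Step 2. [r8c6∈{7}] r8c6 is down to just 7. So r8c6=7.
Step 3. [r4c6∈{1,5}] r4c6 is the only open cell in row 4 admitting 5 ⇒ r4c6=5.
Step 4. [r7c1∈{3,7}] row 7 places 7 nowhere but r7c1 ⇒ r7c1=7.
Step 5. [r6c3∈{2,5,7}] 2 has one home in col 3: r6c3, so r6c3=2.
Step 6. [r5c7∈{2,4,9}] col 7 places 4 nowhere but r5c7 ⇒ r5c7=4.
Step 7. [r2c9∈{2}] r2c9 has the single candidate 2, so r2c9=2.
Step 8. [r5c4∈{6}] r5c4 has the single candidate 6. So r5c4=6.
Step 9. [r6c1∈{5,9}] across row 6, 5 lands solely at r6c1. So r6c1=5.
Step 10. [r3c3∈{6}] r3c3 has the single candidate 6 ⇒ r3c3=6.
Step 11. [r6c8∈{1,9}] r6c8 is the only open cell in row 6 admitting 9. So r6c8=9.
Step 12. [r7c9∈{1,3}] row 7 places 1 nowhere but r7c9, so r7c9=1.
Step 13. [r1c3∈{7}] r1c3 is down to just 7, so r1c3=7.
Step 14. [r8c3∈{5}] r8c3 is down to just 5 ⇒ r8c3=5.
Step 15. [r8c9∈{3}] r8c9 is down to just 3 ⇒ r8c9=3.
Step 16. [r1c7∈{6}] only 6 remains possible at r1c7. So r1c7=6.
Step 17. [r5c1∈{9}] r5c1's peers cover all but 9, so r5c1=9.
Step 18. [r2c8∈{7}] nothing but 7 survives at r2c8. So r2c8=7.
Step 19. [r8c7∈{9}] r8c7's peers cover all but 9, so r8c7=9.
Step 20. [r6c6∈{1}] r6c6 is down to just 1 ⇒ r6c6=1.
Step 21. [r5c5∈{7}] r5c5's peers cover all but 7 ⇒ r5c5=7.
Step 22. [r1c8∈{3}] nothing but 3 survives at r1c8. So r1c8=3.
Step 23. [r9c3∈{1}] nothing but 1 survives at r9c3. So r9c3=1.
Step 24. [r7c7∈{2}] nothing but 2 survives at r7c7. So r7c7=2.
Step 25. [r9c1∈{3}] only 3 remains possible at r9c1. So r9c1=3.
Step 26. [r9c2∈{6}] r9c2 is down to just 6 ⇒ r9c2=6.
Step 27. [r5c9∈{5}] r5c9 is down to just 5, so r5c9=5.
Step 28. [r4c8∈{1}] r4c8's peers cover all but 1. So r4c8=1.
Step 29. [r6c2∈{7}] r6c2's peers cover all but 7 ⇒ r6c2=7.
Step 30. [r6c4∈{4}] nothing but 4 survives at r6c4 ⇒ r6c4=4.
Step 31. [r7c4∈{3}] r7c4 has the single candidate 3. So r7c4=3.
Step 32. [r7c6∈{6}] only 6 remains possible at r7c6, so r7c6=6.
Step 33. [r2c5∈{6}] r2c5 has the single candidate 6. So r2c5=6.
Step 34. [r5c8∈{2}] r5c8 has the single candidate 2 ⇒ r5c8=2.
Step 35. [r5c6∈{8}] r5c6 is down to just 8. So r5c6=8.

Answer: 2 5 7 1 8 4 6 3 9 / 8 4 9 5 6 3 1 7 2 / 1 3 6 7 2 9 5 8 4 / 6 8 4 2 9 5 3 1 7 / 9 1 3 6 7 8 4 2 5 / 5 7 2 4 3 1 8 9 6 / 7 9 8 3 5 6 2 4 1 / 4 2 5 8 1 7 9 6 3 / 3 6 1 9 4 2 7 5 8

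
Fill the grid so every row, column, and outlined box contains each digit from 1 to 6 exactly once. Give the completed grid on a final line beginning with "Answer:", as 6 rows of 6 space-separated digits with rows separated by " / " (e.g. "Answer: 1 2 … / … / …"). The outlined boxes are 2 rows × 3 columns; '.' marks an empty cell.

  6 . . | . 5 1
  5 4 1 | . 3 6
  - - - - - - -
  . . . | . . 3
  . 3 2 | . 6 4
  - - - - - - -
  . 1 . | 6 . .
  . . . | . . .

Step 1. [r6c4∈{1,2,3,4,5}] 3 has one home in col 4: r6c4. So r6c4=3.
Step 2. [r6c5∈{1,2,4}] row 6 places 1 nowhere but r6c5, so r6c5=1.
Step 3. [r5c1∈{2,3,4}] col 1 places 3 nowhere but r5c1, so r5c1=3.
Step 4. [r6c1∈{2,4}] in col 1, 2 fits only at r6c1, so r6c1=2.
Step 5. [r6c3∈{4,5,6}] row 6 places 4 nowhere but r6c3 ⇒ r6c3=4.
Step 6. [r5c3∈{5}] r5c3 is down to just 5 ⇒ r5c3=5.
Step 7. [r4c4∈{1,5}] 5 has one home in row 4: r4c4 ⇒ r4c4=5.
Step 8. [r2c4∈{2}] nothing but 2 survives at r2c4 ⇒ r2c4=2.
Step 9. [r3c3∈{6}] r3c3's peers cover all but 6, so r3c3=6.
Step 10. [r5c6∈{2}] r5c6 is down to just 2. So r5c6=2.
Step 11. [r4c1∈{1}] nothing but 1 survives at r4c1. So r4c1=1.
Step 12. [r5c5∈{4}] r5c5 is down to just 4. So r5c5=4.
Step 13. [r3c1∈{4}] nothing but 4 survives at r3c1, so r3c1=4.
Step 14. [r3c4∈{1}] r3c4 has the single candidate 1, so r3c4=1.
Step 15. [r6c2∈{6}] r6c2 is down to just 6 ⇒ r6c2=6.
Step 16. [r6c6∈{5}] r6c6 has the single candidate 5. So r6c6=5.
Step 17. [r1c2∈{2}] nothing but 2 survives at r1c2, so r1c2=2.
Step 18. [r3c5∈{2}] r3c5 is down to just 2 ⇒ r3c5=2.
Step 19. [r3c2∈{5}] nothing but 5 survives at r3c2. So r3c2=5.
Step 20. [r1c4∈{4}] r1c4 is down to just 4, so r1c4=4.
Step 21. [r1c3∈{3}] r1c3 is down to just 3 ⇒ r1c3=3.

Answer: 6 2 3 4 5 1 / 5 4 1 2 3 6 / 4 5 6 1 2 3 / 1 3 2 5 6 4 / 3 1 5 6 4 2 / 2 6 4 3 1 5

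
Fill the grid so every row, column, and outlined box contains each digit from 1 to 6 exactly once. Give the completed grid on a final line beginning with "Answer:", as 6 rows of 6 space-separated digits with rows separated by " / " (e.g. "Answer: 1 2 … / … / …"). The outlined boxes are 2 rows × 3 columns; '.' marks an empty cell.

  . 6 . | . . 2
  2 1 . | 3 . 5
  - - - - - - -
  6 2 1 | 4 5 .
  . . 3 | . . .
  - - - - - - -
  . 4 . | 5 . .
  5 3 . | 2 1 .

Step 1. [r4c4∈{1,6}] col 4 places 6 nowhere but r4c4 ⇒ r4c4=6.
Step 2. [r1c5∈{4}] r1c5 has the single candidate 4 ⇒ r1c5=4.
Step 3. [r5c5∈{3,6}] 3 has one home in col 5: r5c5, so r5c5=3.
Step 4. [r5c6∈{6}] only 6 remains possible at r5c6, so r5c6=6.
Step 5. [r5c1∈{1}] only 1 remains possible at r5c1, so r5c1=1.
Step 6. [r1c4∈{1}] r1c4 is down to just 1 ⇒ r1c4=1.
Step 7. [r4c6∈{1}] r4c6 has the single candidate 1. So r4c6=1.
Step 8. [r4c2∈{5}] nothing but 5 survives at r4c2, so r4c2=5.
Step 9. [r6c6∈{4}] r6c6's peers cover all but 4. So r6c6=4.
Step 10. [r4c5∈{2}] r4c5's peers cover all but 2. So r4c5=2.
Step 11. [r3c6∈{3}] nothing but 3 survives at r3c6, so r3c6=3.
Step 12. [r6c3∈{6}] r6c3 has the single candidate 6, so r6c3=6.
Step 13. [r2c5∈{6}] r2c5's peers cover all but 6, so r2c5=6.
Step 14. [r1c3∈{5}] r1c3 is down to just 5 ⇒ r1c3=5.
Step 15. [r2c3∈{4}] r2c3 is down to just 4. So r2c3=4.
Step 16. [r4c1∈{4}] nothing but 4 survives at r4c1. So r4c1=4.
Step 17. [r5c3∈{2}] r5c3 has the single candidate 2, so r5c3=2.
Step 18. [r1c1∈{3}] r1c1 is down to just 3. So r1c1=3.

Answer: 3 6 5 1 4 2 / 2 1 4 3 6 5 / 6 2 1 4 5 3 / 4 5 3 6 2 1 / 1 4 2 5 3 6 / 5 3 6 2 1 4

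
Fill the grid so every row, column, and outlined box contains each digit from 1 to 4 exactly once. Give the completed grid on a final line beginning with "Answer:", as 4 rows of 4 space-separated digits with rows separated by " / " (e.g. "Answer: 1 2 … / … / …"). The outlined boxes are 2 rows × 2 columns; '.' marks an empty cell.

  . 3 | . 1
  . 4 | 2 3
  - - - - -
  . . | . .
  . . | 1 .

Step 1. [r4c2∈{2}] r4c2 has the single candidate 2, so r4c2=2.
Step 2. [r4c4∈{4}] r4c4 is down to just 4, so r4c4=4.
Step 3. [r3c1∈{1,3,4}] 4 has one home in row 3: r3c1, so r3c1=4.
Step 4. [r1c1∈{2}] nothing but 2 survives at r1c1. So r1c1=2.
Step 5. [r3c3∈{3}] nothing but 3 survives at r3c3. So r3c3=3.
Step 6. [r3c4∈{2}] nothing but 2 survives at r3c4 ⇒ r3c4=2.
Step 7. [r2c1∈{1}] only 1 remains possible at r2c1, so r2c1=1.
Step 8. [r3c2∈{1}] r3c2 is down to just 1, so r3c2=1.
Step 9. [r4c1∈{3}] r4c1 is down to just 3. So r4c1=3.
Step 10. [r1c3∈{4}] nothing but 4 survives at r1c3, so r1c3=4.

Answer: 2 3 4 1 / 1 4 2 3 / 4 1 3 2 / 3 2 1 4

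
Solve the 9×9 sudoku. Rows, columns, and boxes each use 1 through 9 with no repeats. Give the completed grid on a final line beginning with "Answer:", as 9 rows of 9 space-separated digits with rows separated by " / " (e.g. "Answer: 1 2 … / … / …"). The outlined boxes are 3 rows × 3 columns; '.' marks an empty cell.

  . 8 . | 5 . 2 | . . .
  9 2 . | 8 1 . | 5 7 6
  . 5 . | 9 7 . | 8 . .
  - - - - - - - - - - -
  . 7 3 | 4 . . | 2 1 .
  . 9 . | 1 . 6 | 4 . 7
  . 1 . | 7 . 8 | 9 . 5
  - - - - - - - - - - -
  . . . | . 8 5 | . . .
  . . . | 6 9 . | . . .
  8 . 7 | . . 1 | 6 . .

Step 1. [r2c3∈{4}] nothing but 4 survives at r2c3. So r2c3=4.
Step 2. [r4c1∈{5,6}] r4c1 is the only open cell in row 4 admitting 6, so r4c1=6.
Step 3. [r6c3∈{2}] nothing but 2 survives at r6c3 ⇒ r6c3=2.
Step 4. [r9c8∈{2,3,4,5,9}] in row 9, 5 fits only at r9c8. So r9c8=5.
Step 5. [r9c9∈{2,3,4,9}] 9 has one home in row 9: r9c9 ⇒ r9c9=9.
Step 6. [r6c5∈{3}] nothing but 3 survives at r6c5, so r6c5=3.
Step 7. [r5c8∈{3,8}] in row 5, 3 fits only at r5c8. So r5c8=3.
Step 8. [r7c2∈{3,4,6}] 6 has one home in col 2: r7c2 ⇒ r7c2=6.
Step 9. [r8c8∈{2,4,8}] in col 8, 8 fits only at r8c8. So r8c8=8.
Step 10. [r5c1∈{5}] nothing but 5 survives at r5c1. So r5c1=5.
Step 11. [r7c7∈{1,3,7}] r7c7 is the only open cell in row 7 admitting 7 ⇒ r7c7=7.
Step 12. [r3c3∈{1,6}] r3c3 is the only open cell in row 3 admitting 6, so r3c3=6.
Step 13. [r1c3∈{1}] nothing but 1 survives at r1c3 ⇒ r1c3=1.
Step 14. [r3c9∈{1,2,3,4}] 1 has one home in row 3: r3c9, so r3c9=1.
Step 15. [r7c1∈{1,2,3,4}] across row 7, 1 lands solely at r7c1 ⇒ r7c1=1.
Step 16. [r1c7∈{3}] r1c7 is down to just 3. So r1c7=3.
Step 17. [r1c9∈{4}] nothing but 4 survives at r1c9, so r1c9=4.
Step 18. [r8c1∈{2,3,4}] 2 has one home in col 1: r8c1, so r8c1=2.
Step 19. [r7c9∈{2,3}] 2 has one home in col 9: r7c9 ⇒ r7c9=2.
Step 20. [r9c5∈{2,4}] col 5 places 4 nowhere but r9c5. So r9c5=4.
Step 21. [r7c4∈{3}] r7c4 is down to just 3, so r7c4=3.
Step 22. [r9c2∈{3}] only 3 remains possible at r9c2. So r9c2=3.
Step 23. [r3c1∈{3}] r3c1 has the single candidate 3 ⇒ r3c1=3.
Step 24. [r4c9∈{8}] only 8 remains possible at r4c9 ⇒ r4c9=8.
Step 25. [r1c8∈{9}] nothing but 9 survives at r1c8, so r1c8=9.
Step 26. [r4c6∈{9}] r4c6 has the single candidate 9. So r4c6=9.
Step 27. [r6c1∈{4}] r6c1's peers cover all but 4, so r6c1=4.
Step 28. [r8c3∈{5}] only 5 remains possible at r8c3. So r8c3=5.
Step 29. [r9c4∈{2}] nothing but 2 survives at r9c4. So r9c4=2.
Step 30. [r8c9∈{3}] r8c9 has the single candidate 3. So r8c9=3.
Step 31. [r8c2∈{4}] only 4 remains possible at r8c2, so r8c2=4.
Step 32. [r6c8∈{6}] r6c8 is down to just 6 ⇒ r6c8=6.
Step 33. [r5c5∈{2}] nothing but 2 survives at r5c5 ⇒ r5c5=2.
Step 34. [r1c1∈{7}] r1c1 has the single candidate 7 ⇒ r1c1=7.
Step 35. [r3c6∈{4}] r3c6 has the single candidate 4. So r3c6=4.
Step 36. [r7c3∈{9}] r7c3 has the single candidate 9. So r7c3=9.
Step 37. [r7c8∈{4}] r7c8 has the single candidate 4. So r7c8=4.
Step 38. [r8c7∈{1}] r8c7's peers cover all but 1, so r8c7=1.
Step 39. [r5c3∈{8}] r5c3 has the single candidate 8, so r5c3=8.
Step 40. [r1c5∈{6}] nothing but 6 survives at r1c5 ⇒ r1c5=6.
Step 41. [r8c6∈{7}] r8c6's peers cover all but 7 ⇒ r8c6=7.
Step 42. [r2c6∈{3}] r2c6's peers cover all but 3 ⇒ r2c6=3.
Step 43. [r3c8∈{2}] r3c8 is down to just 2. So r3c8=2.
Step 44. [r4c5∈{5}] only 5 remains possible at r4c5 ⇒ r4c5=5.

Answer: 7 8 1 5 6 2 3 9 4 / 9 2 4 8 1 3 5 7 6 / 3 5 6 9 7 4 8 2 1 / 6 7 3 4 5 9 2 1 8 / 5 9 8 1 2 6 4 3 7 / 4 1 2 7 3 8 9 6 5 / 1 6 9 3 8 5 7 4 2 / 2 4 5 6 9 7 1 8 3 / 8 3 7 2 4 1 6 5 9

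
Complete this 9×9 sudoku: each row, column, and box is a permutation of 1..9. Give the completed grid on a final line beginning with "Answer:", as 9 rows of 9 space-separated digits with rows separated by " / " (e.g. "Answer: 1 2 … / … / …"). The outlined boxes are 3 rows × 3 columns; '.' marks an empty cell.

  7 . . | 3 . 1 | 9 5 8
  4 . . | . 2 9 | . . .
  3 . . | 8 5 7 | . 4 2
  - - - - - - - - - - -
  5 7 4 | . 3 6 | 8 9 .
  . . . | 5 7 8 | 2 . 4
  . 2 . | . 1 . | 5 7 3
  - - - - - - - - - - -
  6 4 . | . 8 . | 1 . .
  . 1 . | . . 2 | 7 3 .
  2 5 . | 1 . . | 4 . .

Step 1. [r2c4∈{6}] nothing but 6 survives at r2c4, so r2c4=6.
Step 2. [r6c3∈{6,8,9}] in row 6, 6 fits only at r6c3. So r6c3=6.
Step 3. [r9c3∈{3,7,8,9}] across row 9, 7 lands solely at r9c3. So r9c3=7.
Step 4. [r6c4∈{4,9}] r6c4 is the only open cell in box 5 admitting 9 ⇒ r6c4=9.
Step 5. [r8c9∈{5,6,9}] in row 8, 5 fits only at r8c9 ⇒ r8c9=5.
Step 6. [r9c9∈{6,9}] 6 has one home in col 9: r9c9. So r9c9=6.
Step 7. [r7c3∈{3,9}] box 7 places 3 nowhere but r7c3 ⇒ r7c3=3.
Step 8. [r2c8∈{1}] nothing but 1 survives at r2c8 ⇒ r2c8=1.
Step 9. [r8c5∈{4,6,9}] row 8 places 6 nowhere but r8c5. So r8c5=6.
Step 10. [r3c3∈{1,9}] row 3 places 1 nowhere but r3c3. So r3c3=1.
Step 11. [r5c3∈{9}] r5c3 is down to just 9, so r5c3=9.
Step 12. [r8c3∈{8}] r8c3 is down to just 8, so r8c3=8.
Step 13. [r3c7∈{6}] r3c7's peers cover all but 6 ⇒ r3c7=6.
Step 14. [r6c1∈{8}] r6c1's peers cover all but 8, so r6c1=8.
Step 15. [r5c1∈{1}] r5c1 is down to just 1 ⇒ r5c1=1.
Step 16. [r7c8∈{2}] r7c8's peers cover all but 2, so r7c8=2.
Step 17. [r8c1∈{9}] r8c1 has the single candidate 9, so r8c1=9.
Step 18. [r9c5∈{9}] r9c5 has the single candidate 9. So r9c5=9.
Step 19. [r3c2∈{9}] r3c2's peers cover all but 9, so r3c2=9.
Step 20. [r6c6∈{4}] r6c6 is down to just 4, so r6c6=4.
Step 21. [r5c8∈{6}] r5c8 is down to just 6. So r5c8=6.
Step 22. [r8c4∈{4}] r8c4 is down to just 4, so r8c4=4.
Step 23. [r9c6∈{3}] only 3 remains possible at r9c6 ⇒ r9c6=3.
Step 24. [r2c7∈{3}] nothing but 3 survives at r2c7 ⇒ r2c7=3.
Step 25. [r5c2∈{3}] r5c2 has the single candidate 3 ⇒ r5c2=3.
Step 26. [r1c5∈{4}] nothing but 4 survives at r1c5, so r1c5=4.
Step 27. [r7c4∈{7}] only 7 remains possible at r7c4, so r7c4=7.
Step 28. [r1c2∈{6}] r1c2's peers cover all but 6. So r1c2=6.
Step 29. [r4c4∈{2}] r4c4's peers cover all but 2. So r4c4=2.
Step 30. [r7c9∈{9}] nothing but 9 survives at r7c9, so r7c9=9.
Step 31. [r4c9∈{1}] r4c9 has the single candidate 1, so r4c9=1.
Step 32. [r2c2∈{8}] only 8 remains possible at r2c2. So r2c2=8.
Step 33. [r7c6∈{5}] only 5 remains possible at r7c6, so r7c6=5.
Step 34. [r9c8∈{8}] r9c8's peers cover all but 8. So r9c8=8.
Step 35. [r1c3∈{2}] nothing but 2 survives at r1c3. So r1c3=2.
Step 36. [r2c9∈{7}] r2c9 is down to just 7, so r2c9=7.
Step 37. [r2c3∈{5}] only 5 remains possible at r2c3. So r2c3=5.

Answer: 7 6 2 3 4 1 9 5 8 / 4 8 5 6 2 9 3 1 7 / 3 9 1 8 5 7 6 4 2 / 5 7 4 2 3 6 8 9 1 / 1 3 9 5 7 8 2 6 4 / 8 2 6 9 1 4 5 7 3 / 6 4 3 7 8 5 1 2 9 / 9 1 8 4 6 2 7 3 5 / 2 5 7 1 9 3 4 8 6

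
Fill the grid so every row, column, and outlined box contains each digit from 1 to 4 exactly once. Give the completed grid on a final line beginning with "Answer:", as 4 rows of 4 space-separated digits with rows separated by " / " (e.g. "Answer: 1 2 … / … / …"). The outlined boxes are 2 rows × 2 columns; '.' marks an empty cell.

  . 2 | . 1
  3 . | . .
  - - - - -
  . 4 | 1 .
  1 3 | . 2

Step 1. [r4c3∈{4}] r4c3's peers cover all but 4, so r4c3=4.
Step 2. [r1c3∈{3}] r1c3's peers cover all but 3. So r1c3=3.
Step 3. [r2c4∈{4}] r2c4 has the single candidate 4, so r2c4=4.
Step 4. [r1c1∈{4}] r1c1 is down to just 4, so r1c1=4.
Step 5. [r3c4∈{3}] r3c4's peers cover all but 3, so r3c4=3.
Step 6. [r3c1∈{2}] r3c1's peers cover all but 2 ⇒ r3c1=2.
Step 7. [r2c2∈{1}] r2c2 is down to just 1. So r2c2=1.
Step 8. [r2c3∈{2}] r2c3's peers cover all but 2 ⇒ r2c3=2.

Answer: 4 2 3 1 / 3 1 2 4 / 2 4 1 3 / 1 3 4 2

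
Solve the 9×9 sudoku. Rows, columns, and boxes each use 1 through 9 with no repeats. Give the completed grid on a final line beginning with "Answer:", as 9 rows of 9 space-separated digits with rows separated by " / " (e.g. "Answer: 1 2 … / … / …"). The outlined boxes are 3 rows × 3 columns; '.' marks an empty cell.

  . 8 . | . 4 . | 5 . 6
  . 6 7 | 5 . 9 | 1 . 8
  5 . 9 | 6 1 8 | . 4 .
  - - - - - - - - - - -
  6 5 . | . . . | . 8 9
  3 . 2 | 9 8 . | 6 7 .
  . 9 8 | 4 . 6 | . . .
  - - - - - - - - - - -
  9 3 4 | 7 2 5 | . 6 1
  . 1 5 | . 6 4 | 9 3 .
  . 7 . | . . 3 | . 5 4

Step 1. [r2c8∈{2}] r2c8 is down to just 2. So r2c8=2.
Step 2. [r4c3∈{1}] r4c3 has the single candidate 1. So r4c3=1.
Step 3. [r2c5∈{3}] r2c5's peers cover all but 3. So r2c5=3.
Step 4. [r1c4∈{2}] only 2 remains possible at r1c4 ⇒ r1c4=2.
Step 5. [r4c7∈{2,3,4}] r4c7 is the only open cell in row 4 admitting 4. So r4c7=4.
Step 6. [r8c9∈{2,7}] row 8 places 7 nowhere but r8c9. So r8c9=7.
Step 7. [r9c7∈{2,8}] box 9 places 2 nowhere but r9c7, so r9c7=2.
Step 8. [r8c4∈{8}] r8c4 has the single candidate 8, so r8c4=8.
Step 9. [r6c7∈{3}] only 3 remains possible at r6c7, so r6c7=3.
Step 10. [r6c5∈{5,7}] col 5 places 5 nowhere but r6c5. So r6c5=5.
Step 11. [r1c6∈{7}] r1c6 has the single candidate 7, so r1c6=7.
Step 12. [r8c1∈{2}] r8c1 is down to just 2 ⇒ r8c1=2.
Step 13. [r9c4∈{1}] r9c4's peers cover all but 1. So r9c4=1.
Step 14. [r5c9∈{5}] nothing but 5 survives at r5c9 ⇒ r5c9=5.
Step 15. [r9c5∈{9}] only 9 remains possible at r9c5 ⇒ r9c5=9.
Step 16. [r9c1∈{8}] r9c1's peers cover all but 8. So r9c1=8.
Step 17. [r6c8∈{1}] r6c8 has the single candidate 1. So r6c8=1.
Step 18. [r1c3∈{3}] nothing but 3 survives at r1c3, so r1c3=3.
Step 19. [r6c1∈{7}] r6c1's peers cover all but 7, so r6c1=7.
Step 20. [r3c9∈{3}] r3c9 is down to just 3, so r3c9=3.
Step 21. [r1c8∈{9}] r1c8's peers cover all but 9 ⇒ r1c8=9.
Step 22. [r3c7∈{7}] r3c7's peers cover all but 7. So r3c7=7.
Step 23. [r4c5∈{7}] r4c5 is down to just 7 ⇒ r4c5=7.
Step 24. [r9c3∈{6}] nothing but 6 survives at r9c3 ⇒ r9c3=6.
Step 25. [r6c9∈{2}] r6c9 has the single candidate 2, so r6c9=2.
Step 26. [r7c7∈{8}] r7c7 is down to just 8. So r7c7=8.
Step 27. [r1c1∈{1}] only 1 remains possible at r1c1. So r1c1=1.
Step 28. [r5c6∈{1}] nothing but 1 survives at r5c6, so r5c6=1.
Step 29. [r2c1∈{4}] only 4 remains possible at r2c1, so r2c1=4.
Step 30. [r3c2∈{2}] r3c2 is down to just 2, so r3c2=2.
Step 31. [r4c6∈{2}] r4c6's peers cover all but 2, so r4c6=2.
Step 32. [r4c4∈{3}] r4c4 is down to just 3, so r4c4=3.
Step 33. [r5c2∈{4}] r5c2's peers cover all but 4, so r5c2=4.

Answer: 1 8 3 2 4 7 5 9 6 / 4 6 7 5 3 9 1 2 8 / 5 2 9 6 1 8 7 4 3 / 6 5 1 3 7 2 4 8 9 / 3 4 2 9 8 1 6 7 5 / 7 9 8 4 5 6 3 1 2 / 9 3 4 7 2 5 8 6 1 / 2 1 5 8 6 4 9 3 7 / 8 7 6 1 9 3 2 5 4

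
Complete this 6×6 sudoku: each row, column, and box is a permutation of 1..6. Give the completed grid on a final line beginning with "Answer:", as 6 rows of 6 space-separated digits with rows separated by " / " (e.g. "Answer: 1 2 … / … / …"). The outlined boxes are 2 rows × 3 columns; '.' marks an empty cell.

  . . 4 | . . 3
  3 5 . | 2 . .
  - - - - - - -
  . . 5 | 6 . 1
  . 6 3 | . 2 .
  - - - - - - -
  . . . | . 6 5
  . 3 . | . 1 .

Step 1. [r4c6∈{4}] r4c6 has the single candidate 4. So r4c6=4.
Step 2. [r2c3∈{1,6}] r2c3 is the only open cell in row 2 admitting 1 ⇒ r2c3=1.
Step 3. [r5c3∈{2}] r5c3 has the single candidate 2 ⇒ r5c3=2.
Step 4. [r1c1∈{2,6}] row 1 places 6 nowhere but r1c1, so r1c1=6.
Step 5. [r5c2∈{1,4}] r5c2 is the only open cell in col 2 admitting 1. So r5c2=1.
Step 6. [r5c1∈{4}] r5c1's peers cover all but 4 ⇒ r5c1=4.
Step 7. [r3c2∈{2,4}] 4 has one home in row 3: r3c2. So r3c2=4.
Step 8. [r1c5∈{5}] r1c5 has the single candidate 5. So r1c5=5.
Step 9. [r6c4∈{4}] r6c4's peers cover all but 4 ⇒ r6c4=4.
Step 10. [r6c3∈{6}] only 6 remains possible at r6c3 ⇒ r6c3=6.
Step 11. [r1c2∈{2}] nothing but 2 survives at r1c2. So r1c2=2.
Step 12. [r3c1∈{2}] nothing but 2 survives at r3c1, so r3c1=2.
Step 13. [r4c4∈{5}] nothing but 5 survives at r4c4, so r4c4=5.
Step 14. [r1c4∈{1}] r1c4's peers cover all but 1, so r1c4=1.
Step 15. [r2c6∈{6}] r2c6 is down to just 6 ⇒ r2c6=6.
Step 16. [r2c5∈{4}] nothing but 4 survives at r2c5 ⇒ r2c5=4.
Step 17. [r3c5∈{3}] r3c5's peers cover all but 3 ⇒ r3c5=3.
Step 18. [r4c1∈{1}] only 1 remains possible at r4c1, so r4c1=1.
Step 19. [r5c4∈{3}] r5c4's peers cover all but 3 ⇒ r5c4=3.
Step 20. [r6c1∈{5}] r6c1 has the single candidate 5 ⇒ r6c1=5.
Step 21. [r6c6∈{2}] r6c6 is down to just 2. So r6c6=2.

Answer: 6 2 4 1 5 3 / 3 5 1 2 4 6 / 2 4 5 6 3 1 / 1 6 3 5 2 4 / 4 1 2 3 6 5 / 5 3 6 4 1 2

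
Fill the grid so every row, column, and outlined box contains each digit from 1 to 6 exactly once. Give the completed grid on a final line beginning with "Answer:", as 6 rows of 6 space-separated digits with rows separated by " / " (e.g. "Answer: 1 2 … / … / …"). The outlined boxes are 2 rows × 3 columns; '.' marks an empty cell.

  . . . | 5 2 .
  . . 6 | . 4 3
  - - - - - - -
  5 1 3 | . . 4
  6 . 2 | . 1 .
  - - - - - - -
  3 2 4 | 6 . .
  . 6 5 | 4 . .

Step 1. [r1c3∈{1}] nothing but 1 survives at r1c3. So r1c3=1.
Step 2. [r5c6∈{1,5}] in row 5, 1 fits only at r5c6 ⇒ r5c6=1.
Step 3. [r4c2∈{4}] r4c2's peers cover all but 4. So r4c2=4.
Step 4. [r2c4∈{1}] only 1 remains possible at r2c4 ⇒ r2c4=1.
Step 5. [r2c2∈{5}] r2c2 is down to just 5, so r2c2=5.
Step 6. [r4c6∈{5}] nothing but 5 survives at r4c6. So r4c6=5.
Step 7. [r1c6∈{6}] r1c6 has the single candidate 6, so r1c6=6.
Step 8. [r4c4∈{3}] r4c4's peers cover all but 3 ⇒ r4c4=3.
Step 9. [r6c5∈{3}] r6c5's peers cover all but 3, so r6c5=3.
Step 10. [r3c5∈{6}] r3c5 is down to just 6 ⇒ r3c5=6.
Step 11. [r5c5∈{5}] r5c5 is down to just 5 ⇒ r5c5=5.
Step 12. [r1c1∈{4}] only 4 remains possible at r1c1. So r1c1=4.
Step 13. [r3c4∈{2}] r3c4 is down to just 2 ⇒ r3c4=2.
Step 14. [r2c1∈{2}] nothing but 2 survives at r2c1 ⇒ r2c1=2.
Step 15. [r6c1∈{1}] r6c1 has the single candidate 1, so r6c1=1.
Step 16. [r6c6∈{2}] only 2 remains possible at r6c6, so r6c6=2.
Step 17. [r1c2∈{3}] r1c2 has the single candidate 3 ⇒ r1c2=3.

Answer: 4 3 1 5 2 6 / 2 5 6 1 4 3 / 5 1 3 2 6 4 / 6 4 2 3 1 5 / 3 2 4 6 5 1 / 1 6 5 4 3 2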